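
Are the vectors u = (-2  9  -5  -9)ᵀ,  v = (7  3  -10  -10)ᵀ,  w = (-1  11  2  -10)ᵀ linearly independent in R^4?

Row-reduce the matrix whose columns are u, v, w.
The reduction yields 3 nonzero rows, so the rank is 3.
Since rank = 3 (the number of vectors), the set is linearly independent.

linearly independent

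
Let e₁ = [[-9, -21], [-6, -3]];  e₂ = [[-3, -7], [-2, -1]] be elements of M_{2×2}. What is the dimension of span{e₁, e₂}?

Pass to coordinate vectors with respect to the basis {E₁₁, E₁₂, E₂₁, E₂₂}.
Put the 4×2 matrix [e₁|e₂] into echelon form.
The echelon form has 1 nonzero row, so the rank is 1.

dim = 1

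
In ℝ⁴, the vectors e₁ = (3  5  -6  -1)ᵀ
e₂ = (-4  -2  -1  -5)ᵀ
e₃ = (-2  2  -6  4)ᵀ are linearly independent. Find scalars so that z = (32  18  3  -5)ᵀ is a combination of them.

z = 4e₁ - 3e₂ - 4e₃

Write z = a₁e₁ + … + a₃e₃ and equate components.
The system has the unique solution (a₁, a₂, a₃) = (4, -3, -4).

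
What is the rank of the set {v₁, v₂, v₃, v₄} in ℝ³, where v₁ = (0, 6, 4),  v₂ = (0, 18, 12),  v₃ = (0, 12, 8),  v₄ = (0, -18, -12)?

rank 1

Put the 3×4 matrix [v₁|v₂|v₃|v₄] into echelon form.
Reduction leaves 1 leading entry, giving rank 1.
(With 4 elements in a 3-dimensional space the rank is at most 3.)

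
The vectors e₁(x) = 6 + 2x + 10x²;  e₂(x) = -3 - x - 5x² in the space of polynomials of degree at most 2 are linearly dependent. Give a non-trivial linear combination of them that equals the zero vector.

e₁ + 2e₂ = 0

Take coordinates with respect to {1, x, x²}.
Solve the homogeneous system with e₁, e₂ as columns by row-reducing the coefficient matrix.
The free variable yields coefficients (1, 2) (any nonzero multiple also works).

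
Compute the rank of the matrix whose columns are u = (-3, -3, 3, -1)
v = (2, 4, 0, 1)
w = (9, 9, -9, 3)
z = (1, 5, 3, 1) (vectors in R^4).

Form the matrix with u, v, w, z as columns and reduce.
There are 2 pivot columns, so rank = 2.

2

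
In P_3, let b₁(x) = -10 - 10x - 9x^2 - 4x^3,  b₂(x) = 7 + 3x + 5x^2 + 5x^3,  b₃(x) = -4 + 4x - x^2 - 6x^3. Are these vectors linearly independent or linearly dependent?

linearly dependent

Write each element as a coordinate vector in ℝ⁴ using {1, x, …, x^3}.
Row-reduce the matrix whose columns are b₁, b₂, b₃.
The reduction yields 2 nonzero rows, so the rank is 2.
Since rank 2 < 3, the set is linearly dependent.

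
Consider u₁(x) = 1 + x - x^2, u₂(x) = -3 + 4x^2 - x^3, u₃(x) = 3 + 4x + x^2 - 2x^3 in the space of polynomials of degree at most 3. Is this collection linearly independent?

Take coordinates with respect to the standard basis {1, x, …, x^3}.
Place the vectors as rows of a 3×4 matrix and reduce to echelon form.
The reduction yields 3 nonzero rows, so the rank is 3.
Since rank = 3 (the number of vectors), the set is linearly independent.

linearly independent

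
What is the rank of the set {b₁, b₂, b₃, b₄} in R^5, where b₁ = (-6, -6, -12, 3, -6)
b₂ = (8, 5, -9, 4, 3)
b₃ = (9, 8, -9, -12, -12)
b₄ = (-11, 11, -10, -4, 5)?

Row-reduce the 4×5 matrix with these as rows.
Reduction leaves 4 leading entries, giving rank 4.

4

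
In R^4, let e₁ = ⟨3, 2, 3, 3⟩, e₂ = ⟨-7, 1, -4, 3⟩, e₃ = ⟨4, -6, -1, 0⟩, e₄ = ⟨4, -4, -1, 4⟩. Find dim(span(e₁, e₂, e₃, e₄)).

Apply Gaussian elimination to the matrix whose rows are e₁, e₂, e₃, e₄.
There are 4 pivot columns, so rank = 4.

dim = 4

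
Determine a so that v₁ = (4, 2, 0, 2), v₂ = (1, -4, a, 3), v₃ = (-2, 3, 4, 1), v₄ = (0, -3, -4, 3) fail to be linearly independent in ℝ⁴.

a = -50/9

The set is linearly dependent precisely when det[v₁; v₂; v₃; v₄] = 0.
Expanding, det = -72*a - 400.
This vanishes exactly when a = -50/9.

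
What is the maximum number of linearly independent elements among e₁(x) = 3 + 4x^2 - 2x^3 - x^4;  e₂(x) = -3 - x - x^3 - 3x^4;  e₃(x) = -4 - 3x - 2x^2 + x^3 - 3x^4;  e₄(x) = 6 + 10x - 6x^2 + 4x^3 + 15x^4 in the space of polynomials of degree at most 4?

3

Use coordinates relative to {1, x, …, x^4}.
Row-reduce the 4×5 matrix with these as rows.
Reduction leaves 3 leading entries, giving rank 3.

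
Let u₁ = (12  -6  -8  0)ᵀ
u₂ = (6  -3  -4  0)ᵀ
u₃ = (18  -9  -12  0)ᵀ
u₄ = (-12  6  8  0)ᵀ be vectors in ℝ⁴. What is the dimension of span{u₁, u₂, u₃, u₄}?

1

Row-reduce the 4×4 matrix with these as rows.
Exactly 1 pivot survives; hence the rank is 1.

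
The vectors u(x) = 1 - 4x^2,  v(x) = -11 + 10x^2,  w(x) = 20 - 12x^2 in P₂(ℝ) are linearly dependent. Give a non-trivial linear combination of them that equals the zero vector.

2u + 2v + w = 0

Pass to coordinate vectors relative to the basis {1, x, x^2}.
Write the vectors as columns of a matrix and find a nonzero vector in its null space.
A generator of the null space is (2, 2, 1).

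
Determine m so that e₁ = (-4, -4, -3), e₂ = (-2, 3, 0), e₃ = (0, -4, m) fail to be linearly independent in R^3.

m = -6/5

Dependence holds iff the 3×3 matrix [e₁ e₂ e₃] is singular.
Cofactor expansion gives det = -20*m - 24.
This vanishes exactly when m = -6/5.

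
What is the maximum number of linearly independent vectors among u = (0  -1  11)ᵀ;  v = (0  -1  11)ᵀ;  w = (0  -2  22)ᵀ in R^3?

Row-reduce the 3×3 matrix with these as rows.
Exactly 1 pivot survives; hence the rank is 1.

1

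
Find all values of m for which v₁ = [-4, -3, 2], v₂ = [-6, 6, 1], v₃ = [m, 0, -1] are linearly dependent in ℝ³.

m = 14/5

The set is linearly dependent precisely when det[v₁; v₂; v₃] = 0.
Cofactor expansion gives det = 42 - 15*m.
This vanishes exactly when m = 14/5.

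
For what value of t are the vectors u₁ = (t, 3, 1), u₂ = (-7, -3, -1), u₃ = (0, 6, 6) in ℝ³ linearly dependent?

Place the vectors as rows of a 3×3 matrix; dependence ⇔ determinant zero.
Cofactor expansion gives det = 84 - 12*t.
Setting this to zero gives t = 7.

t = 7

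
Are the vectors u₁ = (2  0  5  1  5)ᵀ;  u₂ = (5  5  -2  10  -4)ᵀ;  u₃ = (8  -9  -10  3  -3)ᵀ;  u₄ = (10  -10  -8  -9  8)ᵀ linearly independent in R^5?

Place the vectors as rows of a 4×5 matrix and reduce to echelon form.
The reduction yields 4 nonzero rows, so the rank is 4.
Since rank = 4 (the number of vectors), the set is linearly independent.

linearly independent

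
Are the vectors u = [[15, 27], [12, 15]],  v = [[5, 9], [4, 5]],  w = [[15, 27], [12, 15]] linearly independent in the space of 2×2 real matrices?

linearly dependent

Write each element as a coordinate vector in ℝ⁴ using {E₁₁, E₁₂, E₂₁, E₂₂}.
Row-reduce the matrix whose columns are u, v, w.
The reduction yields 1 nonzero row, so the rank is 1.
Since rank 1 < 3, the set is linearly dependent.
Indeed u - 3v = 0.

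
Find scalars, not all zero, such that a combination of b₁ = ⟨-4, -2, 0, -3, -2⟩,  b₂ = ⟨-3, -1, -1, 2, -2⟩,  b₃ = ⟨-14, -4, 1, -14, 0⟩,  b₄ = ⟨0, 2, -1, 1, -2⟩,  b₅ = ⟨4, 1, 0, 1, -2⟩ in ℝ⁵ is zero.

Solve the homogeneous system with b₁, b₂, b₃, b₄, b₅ as columns by row-reducing the coefficient matrix.
A generator of the null space is (3, -2, -1, 1, -2).

3b₁ - 2b₂ - b₃ + b₄ - 2b₅ = 0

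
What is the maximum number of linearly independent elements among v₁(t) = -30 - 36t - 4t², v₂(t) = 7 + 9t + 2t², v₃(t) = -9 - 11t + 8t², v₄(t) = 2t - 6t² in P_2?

Pass to coordinate vectors with respect to the basis {1, t, t²}.
Row-reduce the 4×3 matrix with these as rows.
Reduction leaves 3 leading entries, giving rank 3.
(With 4 elements in a 3-dimensional space the rank is at most 3.)

3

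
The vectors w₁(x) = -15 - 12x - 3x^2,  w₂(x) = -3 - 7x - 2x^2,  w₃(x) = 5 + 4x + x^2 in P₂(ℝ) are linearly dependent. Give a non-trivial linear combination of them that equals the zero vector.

w₁ + 3w₃ = 0

Take coordinates with respect to {1, x, x^2}.
Row-reduce the matrix with w₁, w₂, w₃ as columns; the null space gives the coefficients.
One solution (up to scaling) is (1, 0, 3).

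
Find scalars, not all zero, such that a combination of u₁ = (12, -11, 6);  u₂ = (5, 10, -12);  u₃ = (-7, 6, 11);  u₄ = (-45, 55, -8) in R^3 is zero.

3u₁ - u₂ - 2u₃ + u₄ = 0

Solve the homogeneous system with u₁, u₂, u₃, u₄ as columns by row-reducing the coefficient matrix.
One solution (up to scaling) is (3, -1, -2, 1).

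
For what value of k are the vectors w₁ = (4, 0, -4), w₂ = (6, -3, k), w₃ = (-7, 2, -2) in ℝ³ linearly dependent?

k = 15/2

The set is linearly dependent precisely when det[w₁; w₂; w₃] = 0.
Expanding, det = 60 - 8*k.
Solving 60 - 8*k = 0 yields k = 15/2.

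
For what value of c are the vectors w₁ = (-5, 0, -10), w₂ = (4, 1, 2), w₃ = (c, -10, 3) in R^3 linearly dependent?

c = -57/2

The set is linearly dependent precisely when det[w₁; w₂; w₃] = 0.
The determinant works out to 10*c + 285.
Solving 10*c + 285 = 0 yields c = -57/2.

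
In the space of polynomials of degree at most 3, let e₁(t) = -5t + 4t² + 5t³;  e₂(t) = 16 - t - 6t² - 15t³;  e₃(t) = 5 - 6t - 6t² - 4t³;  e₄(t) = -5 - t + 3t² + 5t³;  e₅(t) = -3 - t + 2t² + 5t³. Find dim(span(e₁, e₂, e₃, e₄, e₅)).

Represent each element by its coordinate vector in ℝ⁴.
Apply Gaussian elimination to the matrix whose rows are e₁, e₂, e₃, e₄, e₅.
The echelon form has 4 nonzero rows, so the rank is 4.
(With 5 elements in a 4-dimensional space the rank is at most 4.)

4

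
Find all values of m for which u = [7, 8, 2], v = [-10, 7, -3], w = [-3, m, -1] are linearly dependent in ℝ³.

Place the vectors as rows of a 3×3 matrix; dependence ⇔ determinant zero.
The determinant works out to m - 15.
This vanishes exactly when m = 15.

m = 15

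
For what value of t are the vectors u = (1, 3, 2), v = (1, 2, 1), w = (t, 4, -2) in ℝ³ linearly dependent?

t = 6

Place the vectors as rows of a 3×3 matrix; dependence ⇔ determinant zero.
The determinant works out to 6 - t.
Solving 6 - t = 0 yields t = 6.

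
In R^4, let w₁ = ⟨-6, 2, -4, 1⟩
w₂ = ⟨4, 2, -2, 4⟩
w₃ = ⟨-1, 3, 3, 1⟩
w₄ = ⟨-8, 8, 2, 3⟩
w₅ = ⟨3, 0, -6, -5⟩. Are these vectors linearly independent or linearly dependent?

There are 5 vectors in a 4-dimensional space, so they cannot be linearly independent.

linearly dependent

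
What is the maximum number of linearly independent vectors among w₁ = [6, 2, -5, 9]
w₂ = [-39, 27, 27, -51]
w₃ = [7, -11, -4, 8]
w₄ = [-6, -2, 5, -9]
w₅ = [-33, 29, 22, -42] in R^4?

2

Form the matrix with w₁, w₂, w₃, w₄, w₅ as columns and reduce.
The echelon form has 2 nonzero rows, so the rank is 2.
(With 5 elements in a 4-dimensional space the rank is at most 4.)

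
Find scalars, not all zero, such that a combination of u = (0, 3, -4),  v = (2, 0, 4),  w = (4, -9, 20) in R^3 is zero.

Set up α₁u + … + α₃w = 0 and solve the homogeneous system.
One solution (up to scaling) is (3, -2, 1).

3u - 2v + w = 0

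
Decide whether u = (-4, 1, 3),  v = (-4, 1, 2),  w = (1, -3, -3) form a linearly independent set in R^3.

linearly independent

The matrix [u|v|w] has determinant 11.
A nonzero determinant means the columns are linearly independent.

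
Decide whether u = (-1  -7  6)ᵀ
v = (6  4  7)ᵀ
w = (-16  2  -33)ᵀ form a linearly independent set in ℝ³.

linearly dependent

The matrix [u|v|w] has determinant 0.
A zero determinant means the columns are linearly dependent.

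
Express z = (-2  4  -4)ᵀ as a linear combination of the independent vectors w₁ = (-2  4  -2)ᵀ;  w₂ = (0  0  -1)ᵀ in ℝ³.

z = w₁ + 2w₂

Write z = c₁w₁ + c₂w₂ and equate components.
Back-substitution yields (c₁, c₂) = (1, 2).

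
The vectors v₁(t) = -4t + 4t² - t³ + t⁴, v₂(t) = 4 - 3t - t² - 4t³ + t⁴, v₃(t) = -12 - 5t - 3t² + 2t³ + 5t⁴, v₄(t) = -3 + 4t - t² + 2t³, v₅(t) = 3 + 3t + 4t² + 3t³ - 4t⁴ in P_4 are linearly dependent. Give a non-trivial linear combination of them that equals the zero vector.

3v₂ + v₃ + 2v₄ + 2v₅ = 0

Pass to coordinate vectors relative to the basis {1, t, …, t⁴}.
Set up α₁v₁ + … + α₅v₅ = 0 and solve the homogeneous system.
A generator of the null space is (0, 3, 1, 2, 2).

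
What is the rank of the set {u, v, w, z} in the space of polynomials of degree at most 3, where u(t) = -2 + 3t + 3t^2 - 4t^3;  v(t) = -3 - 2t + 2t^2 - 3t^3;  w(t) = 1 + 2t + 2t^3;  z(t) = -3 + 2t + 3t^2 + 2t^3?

Use coordinates relative to {1, t, …, t^3}.
Form the matrix with u, v, w, z as columns and reduce.
Exactly 4 pivots survive; hence the rank is 4.

rank 4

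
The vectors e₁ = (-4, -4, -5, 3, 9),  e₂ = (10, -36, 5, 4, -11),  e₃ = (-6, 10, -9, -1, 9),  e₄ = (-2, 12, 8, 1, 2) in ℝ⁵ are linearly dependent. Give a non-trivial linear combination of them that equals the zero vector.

Set up α₁e₁ + … + α₄e₄ = 0 and solve the homogeneous system.
The free variable yields coefficients (1, -1, -2, -1) (any nonzero multiple also works).

e₁ - e₂ - 2e₃ - e₄ = 0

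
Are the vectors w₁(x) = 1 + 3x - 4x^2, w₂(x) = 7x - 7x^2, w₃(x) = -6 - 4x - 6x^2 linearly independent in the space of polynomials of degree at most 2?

linearly independent

Take coordinates with respect to the standard basis {1, x, x^2}.
Place the vectors as rows of a 3×3 matrix and reduce to echelon form.
The reduction yields 3 nonzero rows, so the rank is 3.
Since rank = 3 (the number of vectors), the set is linearly independent.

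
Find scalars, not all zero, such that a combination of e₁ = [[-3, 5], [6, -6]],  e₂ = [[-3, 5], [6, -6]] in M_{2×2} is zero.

Write each element as a vector in ℝ⁴ using {E₁₁, E₁₂, E₂₁, E₂₂}.
Set up α₁e₁ + α₂e₂ = 0 and solve the homogeneous system.
One solution (up to scaling) is (1, -1).

e₁ - e₂ = 0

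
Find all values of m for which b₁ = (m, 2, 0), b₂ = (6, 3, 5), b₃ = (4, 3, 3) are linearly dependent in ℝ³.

m = 2/3

The vectors are dependent exactly when the determinant of the matrix with rows b₁, b₂, b₃ vanishes.
The determinant works out to 4 - 6*m.
This vanishes exactly when m = 2/3.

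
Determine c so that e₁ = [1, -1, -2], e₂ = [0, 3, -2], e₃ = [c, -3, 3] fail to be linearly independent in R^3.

c = -3/8

The set is linearly dependent precisely when det[e₁; e₂; e₃] = 0.
The determinant works out to 8*c + 3.
Setting this to zero gives c = -3/8.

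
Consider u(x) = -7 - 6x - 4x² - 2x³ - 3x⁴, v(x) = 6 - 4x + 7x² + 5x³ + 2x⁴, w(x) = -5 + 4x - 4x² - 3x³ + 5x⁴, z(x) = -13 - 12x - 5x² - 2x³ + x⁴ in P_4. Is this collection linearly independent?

linearly dependent

Write each element as a coordinate vector in ℝ⁵ using {1, x, …, x⁴}.
Row-reduce the matrix whose columns are u, v, w, z.
The reduction yields 3 nonzero rows, so the rank is 3.
Since rank 3 < 4, the set is linearly dependent.
Indeed 2u + v + w - z = 0.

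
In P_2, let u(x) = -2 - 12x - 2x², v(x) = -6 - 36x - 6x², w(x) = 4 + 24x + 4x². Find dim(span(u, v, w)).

Use coordinates relative to {1, x, x²}.
Apply Gaussian elimination to the matrix whose rows are u, v, w.
The echelon form has 1 nonzero row, so the rank is 1.

1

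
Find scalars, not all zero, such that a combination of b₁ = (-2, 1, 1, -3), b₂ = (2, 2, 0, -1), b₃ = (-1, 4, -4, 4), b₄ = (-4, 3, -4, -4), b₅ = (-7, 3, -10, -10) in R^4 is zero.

Solve the homogeneous system with b₁, b₂, b₃, b₄, b₅ as columns by row-reducing the coefficient matrix.
One solution (up to scaling) is (2, 0, 1, -3, 1).

2b₁ + b₃ - 3b₄ + b₅ = 0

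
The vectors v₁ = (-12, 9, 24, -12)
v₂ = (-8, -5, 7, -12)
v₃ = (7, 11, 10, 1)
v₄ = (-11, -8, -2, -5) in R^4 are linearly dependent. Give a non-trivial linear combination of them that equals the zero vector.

v₁ - 3v₃ - 3v₄ = 0

Solve the homogeneous system with v₁, v₂, v₃, v₄ as columns by row-reducing the coefficient matrix.
One solution (up to scaling) is (1, 0, -3, -3).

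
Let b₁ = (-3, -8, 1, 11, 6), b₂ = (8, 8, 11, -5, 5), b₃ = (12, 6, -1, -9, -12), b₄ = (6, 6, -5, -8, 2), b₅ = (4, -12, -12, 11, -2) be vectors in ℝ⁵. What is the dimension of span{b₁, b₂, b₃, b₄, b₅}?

5

Form the matrix with b₁, b₂, b₃, b₄, b₅ as columns and reduce.
Reduction leaves 5 leading entries, giving rank 5.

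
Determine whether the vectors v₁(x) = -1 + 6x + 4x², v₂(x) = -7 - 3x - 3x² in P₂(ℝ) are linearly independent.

Take coordinates with respect to the standard basis {1, x, x²}.
Row-reduce the matrix whose columns are v₁, v₂.
The reduction yields 2 nonzero rows, so the rank is 2.
Since rank = 2 (the number of vectors), the set is linearly independent.

linearly independent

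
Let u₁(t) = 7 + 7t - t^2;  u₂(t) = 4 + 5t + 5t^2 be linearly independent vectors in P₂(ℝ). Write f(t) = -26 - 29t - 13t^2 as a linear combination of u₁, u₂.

f = -2u₁ - 3u₂

Take coordinate vectors relative to {1, t, t^2}.
Solve the system with u₁, u₂ as columns and f as the right-hand side.
The system has the unique solution (α₁, α₂) = (-2, -3).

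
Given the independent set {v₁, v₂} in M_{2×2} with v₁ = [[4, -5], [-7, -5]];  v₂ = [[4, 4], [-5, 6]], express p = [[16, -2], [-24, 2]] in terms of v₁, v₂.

p = 2v₁ + 2v₂

Work in coordinates with respect to the standard basis {E₁₁, E₁₂, E₂₁, E₂₂}.
Write p = a₁v₁ + a₂v₂ and equate components.
The system has the unique solution (a₁, a₂) = (2, 2).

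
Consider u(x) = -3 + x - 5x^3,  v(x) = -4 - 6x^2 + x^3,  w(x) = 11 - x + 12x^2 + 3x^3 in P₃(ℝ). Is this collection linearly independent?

linearly dependent

Take coordinates with respect to the standard basis {1, x, …, x^3}.
Row-reduce the matrix whose columns are u, v, w.
The reduction yields 2 nonzero rows, so the rank is 2.
Since rank 2 < 3, the set is linearly dependent.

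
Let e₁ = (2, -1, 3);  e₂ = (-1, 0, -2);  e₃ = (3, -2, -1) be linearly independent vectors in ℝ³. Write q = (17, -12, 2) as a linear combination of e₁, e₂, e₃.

q = 4e₁ + 3e₂ + 4e₃

Solve the system with e₁, e₂, e₃ as columns and q as the right-hand side.
The system has the unique solution (a₁, a₂, a₃) = (4, 3, 4).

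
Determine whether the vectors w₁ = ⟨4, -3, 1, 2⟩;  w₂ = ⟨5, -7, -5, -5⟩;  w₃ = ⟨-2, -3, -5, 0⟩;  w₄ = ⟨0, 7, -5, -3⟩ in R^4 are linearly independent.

linearly independent

Form the 4×4 matrix with these as columns; its determinant is -1698.
A nonzero determinant means the columns are linearly independent.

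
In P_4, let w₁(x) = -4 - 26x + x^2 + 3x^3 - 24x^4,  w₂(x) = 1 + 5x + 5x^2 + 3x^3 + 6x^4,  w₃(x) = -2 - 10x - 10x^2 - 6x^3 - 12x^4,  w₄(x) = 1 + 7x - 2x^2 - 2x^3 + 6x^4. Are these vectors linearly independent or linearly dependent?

Write each element as a coordinate vector in ℝ⁵ using {1, x, …, x^4}.
Place the vectors as rows of a 4×5 matrix and reduce to echelon form.
The reduction yields 2 nonzero rows, so the rank is 2.
Since rank 2 < 4, the set is linearly dependent.

linearly dependent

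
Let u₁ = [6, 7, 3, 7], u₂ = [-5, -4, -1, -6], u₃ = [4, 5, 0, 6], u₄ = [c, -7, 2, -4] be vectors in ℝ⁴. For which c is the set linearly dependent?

Dependence holds iff the 4×4 matrix [u₁ u₂ u₃ u₄] is singular.
The determinant works out to 25*c.
Setting this to zero gives c = 0.

c = 0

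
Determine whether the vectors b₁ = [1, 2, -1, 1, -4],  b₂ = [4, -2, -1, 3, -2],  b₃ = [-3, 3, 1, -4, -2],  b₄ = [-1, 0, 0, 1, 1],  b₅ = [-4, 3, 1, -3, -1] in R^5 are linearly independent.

The matrix [b₁|b₂|b₃|b₄|b₅] has determinant 0.
A zero determinant means the columns are linearly dependent.
Indeed b₃ + b₄ - b₅ = 0.

linearly dependent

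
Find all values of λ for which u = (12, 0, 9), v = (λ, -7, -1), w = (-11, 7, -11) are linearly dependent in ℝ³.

Place the vectors as rows of a 3×3 matrix; dependence ⇔ determinant zero.
Cofactor expansion gives det = 63*λ + 315.
Solving 63*λ + 315 = 0 yields λ = -5.

λ = -5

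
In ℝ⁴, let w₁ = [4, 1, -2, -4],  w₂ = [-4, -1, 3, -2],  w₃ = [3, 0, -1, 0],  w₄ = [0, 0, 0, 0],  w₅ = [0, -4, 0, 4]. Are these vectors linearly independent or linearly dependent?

linearly dependent

There are 5 vectors in a 4-dimensional space, so they cannot be linearly independent.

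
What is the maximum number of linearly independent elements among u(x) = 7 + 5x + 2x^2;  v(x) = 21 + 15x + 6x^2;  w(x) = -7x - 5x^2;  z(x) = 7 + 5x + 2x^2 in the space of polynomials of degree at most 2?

Pass to coordinate vectors with respect to the basis {1, x, x^2}.
Row-reduce the 4×3 matrix with these as rows.
Exactly 2 pivots survive; hence the rank is 2.
(With 4 elements in a 3-dimensional space the rank is at most 3.)

2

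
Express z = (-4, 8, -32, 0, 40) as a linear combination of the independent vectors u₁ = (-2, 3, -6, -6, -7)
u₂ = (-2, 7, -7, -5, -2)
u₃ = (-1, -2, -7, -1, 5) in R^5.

z = -4u₁ + 4u₂ + 4u₃

Solve the system with u₁, u₂, u₃ as columns and z as the right-hand side.
Back-substitution yields (α₁, α₂, α₃) = (-4, 4, 4).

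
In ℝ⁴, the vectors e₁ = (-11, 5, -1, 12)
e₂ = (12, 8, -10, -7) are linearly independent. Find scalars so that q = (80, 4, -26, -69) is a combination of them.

q = -4e₁ + 3e₂

Solve the system with e₁, e₂ as columns and q as the right-hand side.
The system has the unique solution (c₁, c₂) = (-4, 3).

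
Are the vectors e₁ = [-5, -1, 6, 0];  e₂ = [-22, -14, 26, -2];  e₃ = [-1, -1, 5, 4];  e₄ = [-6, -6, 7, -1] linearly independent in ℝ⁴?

linearly dependent

The matrix [e₁|e₂|e₃|e₄] has determinant 0.
A zero determinant means the columns are linearly dependent.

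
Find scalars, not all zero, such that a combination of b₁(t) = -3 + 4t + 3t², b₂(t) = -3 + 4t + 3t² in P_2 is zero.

b₁ - b₂ = 0

Pass to coordinate vectors relative to the basis {1, t, t²}.
Row-reduce the matrix with b₁, b₂ as columns; the null space gives the coefficients.
One solution (up to scaling) is (1, -1).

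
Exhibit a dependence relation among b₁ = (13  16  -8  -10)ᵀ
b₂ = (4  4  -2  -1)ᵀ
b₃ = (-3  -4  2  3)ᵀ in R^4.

b₁ - b₂ + 3b₃ = 0

Solve the homogeneous system with b₁, b₂, b₃ as columns by row-reducing the coefficient matrix.
The free variable yields coefficients (1, -1, 3) (any nonzero multiple also works).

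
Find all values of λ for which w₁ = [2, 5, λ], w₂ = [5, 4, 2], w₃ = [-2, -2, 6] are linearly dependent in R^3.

Place the vectors as rows of a 3×3 matrix; dependence ⇔ determinant zero.
Cofactor expansion gives det = -2*λ - 114.
This vanishes exactly when λ = -57.

λ = -57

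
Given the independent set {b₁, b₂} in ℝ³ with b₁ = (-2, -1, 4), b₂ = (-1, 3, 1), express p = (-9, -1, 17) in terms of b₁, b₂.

p = 4b₁ + b₂

Write p = α₁b₁ + α₂b₂ and equate components.
Back-substitution yields (α₁, α₂) = (4, 1).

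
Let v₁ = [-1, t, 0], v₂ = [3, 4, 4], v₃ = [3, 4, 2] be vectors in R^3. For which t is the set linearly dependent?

t = -4/3

Dependence holds iff the 3×3 matrix [v₁ v₂ v₃] is singular.
Cofactor expansion gives det = 6*t + 8.
This vanishes exactly when t = -4/3.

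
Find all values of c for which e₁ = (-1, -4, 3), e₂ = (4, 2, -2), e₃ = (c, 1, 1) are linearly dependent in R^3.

c = -12

Place the vectors as rows of a 3×3 matrix; dependence ⇔ determinant zero.
Cofactor expansion gives det = 2*c + 24.
This vanishes exactly when c = -12.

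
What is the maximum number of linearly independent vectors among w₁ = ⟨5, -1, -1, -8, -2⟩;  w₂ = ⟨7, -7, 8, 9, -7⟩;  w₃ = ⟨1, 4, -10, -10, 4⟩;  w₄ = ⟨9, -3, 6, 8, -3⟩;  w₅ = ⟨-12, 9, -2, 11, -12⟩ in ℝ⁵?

Form the matrix with w₁, w₂, w₃, w₄, w₅ as columns and reduce.
Reduction leaves 5 leading entries, giving rank 5.

5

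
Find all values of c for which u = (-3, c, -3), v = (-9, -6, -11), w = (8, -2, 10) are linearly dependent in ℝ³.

c = -24

Dependence holds iff the 3×3 matrix [u v w] is singular.
The determinant works out to 2*c + 48.
This vanishes exactly when c = -24.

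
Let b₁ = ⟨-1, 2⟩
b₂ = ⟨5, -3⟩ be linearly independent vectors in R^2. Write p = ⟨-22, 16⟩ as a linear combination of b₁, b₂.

p = 2b₁ - 4b₂

Since b₁, b₂ are independent, the coefficients expressing p are uniquely determined by a linear system.
Back-substitution yields (a₁, a₂) = (2, -4).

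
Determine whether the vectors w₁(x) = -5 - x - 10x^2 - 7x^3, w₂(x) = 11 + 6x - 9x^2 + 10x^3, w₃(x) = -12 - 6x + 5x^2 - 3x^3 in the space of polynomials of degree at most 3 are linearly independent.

Take coordinates with respect to the standard basis {1, x, …, x^3}.
Row-reduce the matrix whose columns are w₁, w₂, w₃.
The reduction yields 3 nonzero rows, so the rank is 3.
Since rank = 3 (the number of vectors), the set is linearly independent.

linearly independent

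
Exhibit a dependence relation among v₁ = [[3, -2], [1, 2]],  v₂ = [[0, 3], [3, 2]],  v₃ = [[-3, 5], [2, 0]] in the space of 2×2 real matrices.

Pass to coordinate vectors relative to the basis {E₁₁, E₁₂, E₂₁, E₂₂}.
Write the vectors as columns of a matrix and find a nonzero vector in its null space.
A generator of the null space is (1, -1, 1).

v₁ - v₂ + v₃ = 0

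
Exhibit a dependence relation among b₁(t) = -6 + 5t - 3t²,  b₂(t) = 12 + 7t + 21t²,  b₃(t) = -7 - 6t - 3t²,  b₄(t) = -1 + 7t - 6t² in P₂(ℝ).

Write each element as a vector in ℝ³ using {1, t, t²}.
Solve the homogeneous system with b₁, b₂, b₃, b₄ as columns by row-reducing the coefficient matrix.
A generator of the null space is (2, -1, -3, -3).

2b₁ - b₂ - 3b₃ - 3b₄ = 0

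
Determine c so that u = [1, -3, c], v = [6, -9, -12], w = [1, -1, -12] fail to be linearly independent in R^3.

Dependence holds iff the 3×3 matrix [u v w] is singular.
The determinant works out to 3*c - 84.
Setting this to zero gives c = 28.

c = 28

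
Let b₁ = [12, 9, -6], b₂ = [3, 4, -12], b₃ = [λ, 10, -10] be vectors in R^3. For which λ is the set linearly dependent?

λ = 25/2

Dependence holds iff the 3×3 matrix [b₁ b₂ b₃] is singular.
Cofactor expansion gives det = 1050 - 84*λ.
Solving 1050 - 84*λ = 0 yields λ = 25/2.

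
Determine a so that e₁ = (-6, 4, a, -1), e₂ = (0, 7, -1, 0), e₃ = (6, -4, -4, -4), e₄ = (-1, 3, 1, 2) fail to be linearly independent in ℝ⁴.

The set is linearly dependent precisely when det[e₁; e₂; e₃; e₄] = 0.
The determinant works out to 84 - 56*a.
This vanishes exactly when a = 3/2.

a = 3/2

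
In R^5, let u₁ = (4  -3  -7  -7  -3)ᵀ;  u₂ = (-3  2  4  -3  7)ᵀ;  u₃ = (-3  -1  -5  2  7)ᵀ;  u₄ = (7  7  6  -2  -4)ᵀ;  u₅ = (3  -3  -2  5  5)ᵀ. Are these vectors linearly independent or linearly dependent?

Place the vectors as rows of a 5×5 matrix and reduce to echelon form.
The reduction yields 5 nonzero rows, so the rank is 5.
Since rank = 5 (the number of vectors), the set is linearly independent.

linearly independent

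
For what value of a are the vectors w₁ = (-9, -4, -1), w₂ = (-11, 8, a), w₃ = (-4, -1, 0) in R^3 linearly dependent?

a = 43/7

Place the vectors as rows of a 3×3 matrix; dependence ⇔ determinant zero.
Cofactor expansion gives det = 7*a - 43.
Solving 7*a - 43 = 0 yields a = 43/7.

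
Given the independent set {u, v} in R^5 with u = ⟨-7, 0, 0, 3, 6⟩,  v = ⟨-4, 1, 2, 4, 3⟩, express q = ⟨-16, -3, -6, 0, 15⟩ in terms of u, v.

Solve the system with u, v as columns and q as the right-hand side.
Back-substitution yields (a₁, a₂) = (4, -3).

q = 4u - 3v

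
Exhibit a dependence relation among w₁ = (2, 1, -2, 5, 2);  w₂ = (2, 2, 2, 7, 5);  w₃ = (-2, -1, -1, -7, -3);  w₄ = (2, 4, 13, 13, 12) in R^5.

Set up α₁w₁ + … + α₄w₄ = 0 and solve the homogeneous system.
The free variable yields coefficients (3, -3, 1, 1) (any nonzero multiple also works).

3w₁ - 3w₂ + w₃ + w₄ = 0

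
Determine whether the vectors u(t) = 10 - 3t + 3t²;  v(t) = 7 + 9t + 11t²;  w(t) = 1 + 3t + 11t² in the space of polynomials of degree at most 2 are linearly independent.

Take coordinates with respect to the standard basis {1, t, t²}.
The matrix [u|v|w] has determinant 894.
A nonzero determinant means the columns are linearly independent.

linearly independent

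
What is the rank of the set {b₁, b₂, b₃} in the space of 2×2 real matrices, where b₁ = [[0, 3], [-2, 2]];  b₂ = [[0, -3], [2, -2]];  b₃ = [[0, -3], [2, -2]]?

rank 1

Pass to coordinate vectors with respect to the basis {E₁₁, E₁₂, E₂₁, E₂₂}.
Row-reduce the 3×4 matrix with these as rows.
There is 1 pivot column, so rank = 1.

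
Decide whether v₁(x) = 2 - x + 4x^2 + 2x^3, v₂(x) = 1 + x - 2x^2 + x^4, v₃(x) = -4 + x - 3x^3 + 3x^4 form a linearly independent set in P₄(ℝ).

linearly independent

Write each element as a coordinate vector in ℝ⁵ using {1, x, …, x^4}.
Place the vectors as rows of a 3×5 matrix and reduce to echelon form.
The reduction yields 3 nonzero rows, so the rank is 3.
Since rank = 3 (the number of vectors), the set is linearly independent.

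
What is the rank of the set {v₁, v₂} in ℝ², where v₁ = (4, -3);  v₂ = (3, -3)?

rank 2

Apply Gaussian elimination to the matrix whose rows are v₁, v₂.
Exactly 2 pivots survive; hence the rank is 2.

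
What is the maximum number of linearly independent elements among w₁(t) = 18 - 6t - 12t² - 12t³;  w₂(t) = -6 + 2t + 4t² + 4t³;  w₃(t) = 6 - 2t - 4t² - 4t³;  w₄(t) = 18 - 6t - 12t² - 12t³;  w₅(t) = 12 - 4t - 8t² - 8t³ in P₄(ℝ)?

Pass to coordinate vectors with respect to the basis {1, t, …, t⁴}.
Form the matrix with w₁, w₂, w₃, w₄, w₅ as columns and reduce.
Reduction leaves 1 leading entry, giving rank 1.

1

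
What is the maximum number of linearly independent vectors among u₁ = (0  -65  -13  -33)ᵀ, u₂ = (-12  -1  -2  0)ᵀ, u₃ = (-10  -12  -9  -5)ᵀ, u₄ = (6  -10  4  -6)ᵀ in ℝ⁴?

Put the 4×4 matrix [u₁|u₂|u₃|u₄] into echelon form.
There are 3 pivot columns, so rank = 3.

3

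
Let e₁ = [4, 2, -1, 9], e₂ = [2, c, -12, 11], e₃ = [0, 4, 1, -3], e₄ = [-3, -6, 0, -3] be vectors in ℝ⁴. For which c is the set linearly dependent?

The set is linearly dependent precisely when det[e₁; e₂; e₃; e₄] = 0.
Expanding, det = 6*c + 102.
Solving 6*c + 102 = 0 yields c = -17.

c = -17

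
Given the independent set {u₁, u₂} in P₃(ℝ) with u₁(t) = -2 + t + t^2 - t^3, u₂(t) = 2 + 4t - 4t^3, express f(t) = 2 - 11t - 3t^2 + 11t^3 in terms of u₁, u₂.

Take coordinate vectors relative to {1, t, …, t^3}.
Set up the augmented matrix [u₁ | u₂ | f] and row-reduce.
Row-reducing the augmented matrix gives the unique coefficients (c₁, c₂) = (-3, -2).

f = -3u₁ - 2u₂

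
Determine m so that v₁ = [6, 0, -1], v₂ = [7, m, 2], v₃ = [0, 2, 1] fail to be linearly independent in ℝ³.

The set is linearly dependent precisely when det[v₁; v₂; v₃] = 0.
Expanding, det = 6*m - 38.
Solving 6*m - 38 = 0 yields m = 19/3.

m = 19/3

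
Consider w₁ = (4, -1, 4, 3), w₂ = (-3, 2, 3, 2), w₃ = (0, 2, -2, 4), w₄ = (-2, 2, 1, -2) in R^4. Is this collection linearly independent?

Row-reduce the matrix whose columns are w₁, w₂, w₃, w₄.
The reduction yields 4 nonzero rows, so the rank is 4.
Since rank = 4 (the number of vectors), the set is linearly independent.

linearly independent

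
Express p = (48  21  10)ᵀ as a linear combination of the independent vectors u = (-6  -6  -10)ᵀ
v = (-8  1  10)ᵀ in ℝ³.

p = -4u - 3v

Solve the system with u, v as columns and p as the right-hand side.
The system has the unique solution (c₁, c₂) = (-4, -3).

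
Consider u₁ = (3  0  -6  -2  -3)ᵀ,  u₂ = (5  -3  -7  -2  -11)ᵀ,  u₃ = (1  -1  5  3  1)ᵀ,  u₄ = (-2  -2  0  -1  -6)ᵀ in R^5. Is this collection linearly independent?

Row-reduce the matrix whose columns are u₁, u₂, u₃, u₄.
The reduction yields 3 nonzero rows, so the rank is 3.
Since rank 3 < 4, the set is linearly dependent.
Indeed 2u₁ - u₂ + u₃ + u₄ = 0.

linearly dependent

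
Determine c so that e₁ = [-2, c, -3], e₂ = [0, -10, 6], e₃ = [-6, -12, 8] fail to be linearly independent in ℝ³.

c = 49/9

The vectors are dependent exactly when the determinant of the matrix with rows e₁, e₂, e₃ vanishes.
The determinant works out to 196 - 36*c.
Solving 196 - 36*c = 0 yields c = 49/9.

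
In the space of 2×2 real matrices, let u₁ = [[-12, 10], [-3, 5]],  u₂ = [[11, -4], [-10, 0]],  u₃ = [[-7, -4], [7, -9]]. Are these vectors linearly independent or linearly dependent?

linearly independent

Write each element as a coordinate vector in ℝ⁴ using {E₁₁, E₁₂, E₂₁, E₂₂}.
Row-reduce the matrix whose columns are u₁, u₂, u₃.
The reduction yields 3 nonzero rows, so the rank is 3.
Since rank = 3 (the number of vectors), the set is linearly independent.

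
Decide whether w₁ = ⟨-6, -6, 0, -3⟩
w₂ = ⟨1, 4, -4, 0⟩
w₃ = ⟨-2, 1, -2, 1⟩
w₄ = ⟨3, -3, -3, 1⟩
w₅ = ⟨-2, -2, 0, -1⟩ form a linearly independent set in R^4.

There are 5 vectors in a 4-dimensional space, so they cannot be linearly independent.

linearly dependent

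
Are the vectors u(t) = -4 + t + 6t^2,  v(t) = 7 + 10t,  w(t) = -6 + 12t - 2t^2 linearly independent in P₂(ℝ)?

linearly independent

Write each element as a coordinate vector in ℝ³ using {1, t, t^2}.
Row-reduce the matrix whose columns are u, v, w.
The reduction yields 3 nonzero rows, so the rank is 3.
Since rank = 3 (the number of vectors), the set is linearly independent.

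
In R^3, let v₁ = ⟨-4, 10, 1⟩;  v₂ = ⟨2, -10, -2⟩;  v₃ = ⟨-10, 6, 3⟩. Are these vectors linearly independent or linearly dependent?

The matrix [v₁|v₂|v₃] has determinant 124.
A nonzero determinant means the columns are linearly independent.

linearly independent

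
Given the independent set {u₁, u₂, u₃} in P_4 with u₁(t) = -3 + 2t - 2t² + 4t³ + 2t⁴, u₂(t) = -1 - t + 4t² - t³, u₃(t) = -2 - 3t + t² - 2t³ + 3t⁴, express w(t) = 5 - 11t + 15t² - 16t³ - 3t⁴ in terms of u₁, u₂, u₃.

Take coordinate vectors relative to {1, t, …, t⁴}.
Write w = a₁u₁ + … + a₃u₃ and equate components.
Row-reducing the augmented matrix gives the unique coefficients (a₁, a₂, a₃) = (-3, 2, 1).

w = -3u₁ + 2u₂ + u₃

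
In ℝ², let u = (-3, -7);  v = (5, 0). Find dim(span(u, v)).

Form the matrix with u, v as columns and reduce.
The echelon form has 2 nonzero rows, so the rank is 2.

2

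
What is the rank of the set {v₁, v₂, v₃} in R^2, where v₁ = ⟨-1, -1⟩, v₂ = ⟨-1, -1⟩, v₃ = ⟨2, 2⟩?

Row-reduce the 3×2 matrix with these as rows.
Reduction leaves 1 leading entry, giving rank 1.
(With 3 elements in a 2-dimensional space the rank is at most 2.)

1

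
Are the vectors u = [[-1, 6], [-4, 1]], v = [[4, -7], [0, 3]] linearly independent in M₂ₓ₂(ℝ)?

Write each element as a coordinate vector in ℝ⁴ using {E₁₁, E₁₂, E₂₁, E₂₂}.
Row-reduce the matrix whose columns are u, v.
The reduction yields 2 nonzero rows, so the rank is 2.
Since rank = 2 (the number of vectors), the set is linearly independent.

linearly independent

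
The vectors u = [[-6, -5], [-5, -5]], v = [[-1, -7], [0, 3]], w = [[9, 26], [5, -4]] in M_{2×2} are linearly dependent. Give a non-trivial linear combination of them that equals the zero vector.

u + 3v + w = 0

Take coordinates with respect to {E₁₁, E₁₂, E₂₁, E₂₂}.
Set up α₁u + … + α₃w = 0 and solve the homogeneous system.
One solution (up to scaling) is (1, 3, 1).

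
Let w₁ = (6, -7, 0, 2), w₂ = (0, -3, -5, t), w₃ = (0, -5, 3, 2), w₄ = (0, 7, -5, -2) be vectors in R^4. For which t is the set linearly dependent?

t = 8

Place the vectors as rows of a 4×4 matrix; dependence ⇔ determinant zero.
Cofactor expansion gives det = 24*t - 192.
Setting this to zero gives t = 8.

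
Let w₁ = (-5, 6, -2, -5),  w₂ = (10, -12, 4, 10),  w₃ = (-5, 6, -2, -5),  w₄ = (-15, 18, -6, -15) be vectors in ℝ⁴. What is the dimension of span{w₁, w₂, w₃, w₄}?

Row-reduce the 4×4 matrix with these as rows.
There is 1 pivot column, so rank = 1.

1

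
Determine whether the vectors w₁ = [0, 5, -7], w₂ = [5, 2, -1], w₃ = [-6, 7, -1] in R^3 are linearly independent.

linearly independent

The matrix [w₁|w₂|w₃] has determinant -274.
A nonzero determinant means the columns are linearly independent.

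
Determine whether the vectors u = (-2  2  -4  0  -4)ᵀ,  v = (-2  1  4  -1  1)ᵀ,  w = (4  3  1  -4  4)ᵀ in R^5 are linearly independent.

Row-reduce the matrix whose columns are u, v, w.
The reduction yields 3 nonzero rows, so the rank is 3.
Since rank = 3 (the number of vectors), the set is linearly independent.

linearly independent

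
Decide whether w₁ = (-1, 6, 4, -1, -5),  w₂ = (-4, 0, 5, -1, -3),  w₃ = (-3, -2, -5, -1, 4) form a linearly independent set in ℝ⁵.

Row-reduce the matrix whose columns are w₁, w₂, w₃.
The reduction yields 3 nonzero rows, so the rank is 3.
Since rank = 3 (the number of vectors), the set is linearly independent.

linearly independent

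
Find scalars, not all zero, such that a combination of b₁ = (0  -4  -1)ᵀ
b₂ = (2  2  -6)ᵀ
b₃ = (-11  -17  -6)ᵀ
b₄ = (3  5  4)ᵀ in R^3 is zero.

b₂ + b₃ + 3b₄ = 0

Write the vectors as columns of a matrix and find a nonzero vector in its null space.
A generator of the null space is (0, 1, 1, 3).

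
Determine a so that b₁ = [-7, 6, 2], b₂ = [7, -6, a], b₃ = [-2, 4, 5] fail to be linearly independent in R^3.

The vectors are dependent exactly when the determinant of the matrix with rows b₁, b₂, b₃ vanishes.
The determinant works out to 16*a + 32.
Solving 16*a + 32 = 0 yields a = -2.

a = -2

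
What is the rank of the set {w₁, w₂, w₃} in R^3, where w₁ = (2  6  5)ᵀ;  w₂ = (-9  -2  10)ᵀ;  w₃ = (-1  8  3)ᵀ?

Row-reduce the 3×3 matrix with these as rows.
There are 3 pivot columns, so rank = 3.

rank 3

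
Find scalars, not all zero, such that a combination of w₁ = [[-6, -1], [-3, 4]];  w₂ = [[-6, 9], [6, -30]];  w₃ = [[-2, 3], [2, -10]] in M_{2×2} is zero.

w₂ - 3w₃ = 0

Write each element as a vector in ℝ⁴ using {E₁₁, E₁₂, E₂₁, E₂₂}.
Solve the homogeneous system with w₁, w₂, w₃ as columns by row-reducing the coefficient matrix.
One solution (up to scaling) is (0, 1, -3).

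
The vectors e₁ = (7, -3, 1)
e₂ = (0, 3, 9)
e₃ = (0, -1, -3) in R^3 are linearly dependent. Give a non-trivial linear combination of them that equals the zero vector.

Write the vectors as columns of a matrix and find a nonzero vector in its null space.
The free variable yields coefficients (0, 1, 3) (any nonzero multiple also works).

e₂ + 3e₃ = 0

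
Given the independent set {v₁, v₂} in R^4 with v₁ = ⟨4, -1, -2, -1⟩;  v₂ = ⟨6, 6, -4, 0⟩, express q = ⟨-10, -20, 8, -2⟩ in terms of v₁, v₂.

q = 2v₁ - 3v₂

Set up the augmented matrix [v₁ | v₂ | q] and row-reduce.
Row-reducing the augmented matrix gives the unique coefficients (c₁, c₂) = (2, -3).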